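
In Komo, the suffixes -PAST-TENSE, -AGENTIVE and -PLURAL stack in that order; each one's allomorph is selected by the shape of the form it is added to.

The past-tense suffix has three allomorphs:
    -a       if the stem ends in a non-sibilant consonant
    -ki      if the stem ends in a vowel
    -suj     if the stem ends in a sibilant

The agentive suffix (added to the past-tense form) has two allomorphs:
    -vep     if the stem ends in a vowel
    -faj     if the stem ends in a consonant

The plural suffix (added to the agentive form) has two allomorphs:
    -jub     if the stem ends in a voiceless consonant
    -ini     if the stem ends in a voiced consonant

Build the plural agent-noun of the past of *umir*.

umiravepjub

*umir*: final sound = /r/, a non-sibilant consonant → -a → *umira*.
Since the final sound of the past-tense form *umira* is /a/ (a vowel), it takes -vep, giving *umiravep*.
The agentive form *umiravep* — final consonant /p/ (voiceless) → -jub → *umiravepjub*.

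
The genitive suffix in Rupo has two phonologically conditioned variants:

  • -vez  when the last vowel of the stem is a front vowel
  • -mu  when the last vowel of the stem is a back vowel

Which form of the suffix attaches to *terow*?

*terow*: last vowel = /o/, a back vowel → -mu.

-mu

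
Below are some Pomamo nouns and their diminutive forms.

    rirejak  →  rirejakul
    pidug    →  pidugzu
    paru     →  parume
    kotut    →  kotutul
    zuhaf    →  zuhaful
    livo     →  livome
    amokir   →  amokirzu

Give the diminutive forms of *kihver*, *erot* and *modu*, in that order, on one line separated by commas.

kihverzu, erotul, modume

The suffix is conditioned by the final sound: -ul when the stem ends in a voiceless consonant (*rirejak*, *kotut*, *zuhaf*); -zu when the stem ends in a voiced consonant (*pidug*, *amokir*); -me when the stem ends in a vowel (*paru*, *livo*).
*kihver* — final sound /r/ (a voiced consonant) → -zu → *kihverzu*.
The final sound of *erot* is /t/, which is a voiceless consonant, so the suffix is -ul, giving *erotul*.
*modu* — final sound /u/ (a vowel) → -me → *modume*.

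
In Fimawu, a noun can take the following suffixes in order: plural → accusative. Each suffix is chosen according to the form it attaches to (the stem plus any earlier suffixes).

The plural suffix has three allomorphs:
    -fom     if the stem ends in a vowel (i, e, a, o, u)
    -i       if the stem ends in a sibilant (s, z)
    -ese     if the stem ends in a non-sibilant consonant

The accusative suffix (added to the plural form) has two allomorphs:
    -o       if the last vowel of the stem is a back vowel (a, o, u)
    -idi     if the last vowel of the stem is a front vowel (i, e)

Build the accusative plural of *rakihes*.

rakihesiidi

*rakihes* — final sound /s/ (a sibilant) → -i → *rakihesi*.
The plural form *rakihesi*: last vowel = /i/, a front vowel → -idi → *rakihesiidi*.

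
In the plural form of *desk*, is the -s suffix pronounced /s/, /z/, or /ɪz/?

The stem *desk* ends in a voiceless non-sibilant consonant.
The plural suffix surfaces as /ɪz/ after sibilants, /s/ after other voiceless consonants, and /z/ after other voiced sounds.
So the plural -s on *desk* is pronounced /s/.

/s/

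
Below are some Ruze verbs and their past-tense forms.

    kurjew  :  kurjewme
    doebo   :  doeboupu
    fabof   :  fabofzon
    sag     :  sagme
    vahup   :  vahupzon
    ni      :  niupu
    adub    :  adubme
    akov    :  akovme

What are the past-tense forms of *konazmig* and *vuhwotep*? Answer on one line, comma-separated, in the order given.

The pattern is voicing of the final sound: -zon when the stem ends in a voiceless consonant (*fabof*, *vahup*); -me when the stem ends in a voiced consonant (*kurjew*, *sag*, *adub*, *akov*); -upu when the stem ends in a vowel (*doebo*, *ni*).
*konazmig* — final sound /g/ (a voiced consonant) → -me → *konazmigme*.
*vuhwotep*: final sound = /p/, a voiceless consonant → -zon → *vuhwotepzon*.

konazmigme, vuhwotepzon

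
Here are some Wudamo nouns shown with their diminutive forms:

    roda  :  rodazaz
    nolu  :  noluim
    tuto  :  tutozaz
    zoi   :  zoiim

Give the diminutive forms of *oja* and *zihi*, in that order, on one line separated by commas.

ojazaz, zihiim

The suffix is conditioned by the last vowel: -im when the last vowel of the stem is a high vowel (*nolu*, *zoi*); -zaz when the last vowel of the stem is a non-high vowel (*roda*, *tuto*).
*oja* — last vowel /a/ (a non-high vowel) → -zaz → *ojazaz*.
*zihi* — last vowel /i/ (a high vowel) → -im → *zihiim*.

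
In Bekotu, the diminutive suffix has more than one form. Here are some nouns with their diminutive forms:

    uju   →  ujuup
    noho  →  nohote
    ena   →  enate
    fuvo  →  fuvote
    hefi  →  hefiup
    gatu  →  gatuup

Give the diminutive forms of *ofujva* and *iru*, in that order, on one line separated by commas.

The suffix is conditioned by the last vowel: -up when the last vowel of the stem is a high vowel (*uju*, *hefi*, *gatu*); -te when the last vowel of the stem is a non-high vowel (*noho*, *ena*, *fuvo*).
The last vowel of *ofujva* is /a/, which is a non-high vowel, so the suffix is -te, giving *ofujvate*.
The last vowel of *iru* is /u/, which is a high vowel, so the suffix is -up, giving *iruup*.

ofujvate, iruup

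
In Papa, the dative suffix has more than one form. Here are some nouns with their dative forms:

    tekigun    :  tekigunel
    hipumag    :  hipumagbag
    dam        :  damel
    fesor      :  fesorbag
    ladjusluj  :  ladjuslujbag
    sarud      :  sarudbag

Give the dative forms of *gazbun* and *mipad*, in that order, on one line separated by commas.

gazbunel, mipadbag

Looking at the final consonant of each stem: -el when the stem ends in a nasal (*tekigun*, *dam*); -bag when the stem ends in a non-nasal consonant (*hipumag*, *fesor*, *ladjusluj*, *sarud*).
*gazbun*: final consonant = /n/, a nasal → -el → *gazbunel*.
The final consonant of *mipad* is /d/, which is non-nasal, so the suffix is -bag, giving *mipadbag*.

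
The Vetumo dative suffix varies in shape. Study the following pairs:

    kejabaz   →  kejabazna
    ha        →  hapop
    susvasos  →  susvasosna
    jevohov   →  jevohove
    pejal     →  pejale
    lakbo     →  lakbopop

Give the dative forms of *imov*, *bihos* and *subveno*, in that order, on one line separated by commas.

The pattern is sibilance of the final sound: -na when the stem ends in a sibilant (*kejabaz*, *susvasos*); -e when the stem ends in a non-sibilant consonant (*jevohov*, *pejal*); -pop when the stem ends in a vowel (*ha*, *lakbo*).
*imov*: final sound = /v/, a non-sibilant consonant → -e → *imove*.
The final sound of *bihos* is /s/, which is a sibilant, so the suffix is -na, giving *bihosna*.
*subveno* — final sound /o/ (a vowel) → -pop → *subvenopop*.

imove, bihosna, subvenopop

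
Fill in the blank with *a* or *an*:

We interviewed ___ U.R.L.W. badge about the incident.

The indefinite article is chosen by the initial *sound* of the following word, not its spelling.
The initialism *U.R.L.W.* is read letter by letter; the first letter, U, is pronounced /juː/, which begins with a consonant sound.
So the article is *a*: We interviewed a U.R.L.W. badge about the incident.

a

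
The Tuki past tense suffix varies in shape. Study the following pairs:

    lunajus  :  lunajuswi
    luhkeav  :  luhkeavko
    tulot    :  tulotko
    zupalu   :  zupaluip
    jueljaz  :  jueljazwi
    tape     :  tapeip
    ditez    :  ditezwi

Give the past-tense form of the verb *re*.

Looking at the final sound of each stem: -wi when the stem ends in a sibilant (*lunajus*, *jueljaz*, *ditez*); -ko when the stem ends in a non-sibilant consonant (*luhkeav*, *tulot*); -ip when the stem ends in a vowel (*zupalu*, *tape*).
*re*: final sound = /e/, a vowel → -ip → *reip*.

reip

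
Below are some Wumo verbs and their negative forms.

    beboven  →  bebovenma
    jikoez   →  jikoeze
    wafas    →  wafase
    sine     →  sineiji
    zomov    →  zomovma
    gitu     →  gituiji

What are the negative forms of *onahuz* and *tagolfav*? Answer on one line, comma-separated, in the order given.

The pattern is sibilance of the final sound: -e when the stem ends in a sibilant (*jikoez*, *wafas*); -ma when the stem ends in a non-sibilant consonant (*beboven*, *zomov*); -iji when the stem ends in a vowel (*sine*, *gitu*).
Since the final sound of *onahuz* is /z/ (a sibilant), it takes -e, giving *onahuze*.
The final sound of *tagolfav* is /v/, which is a non-sibilant consonant, so the suffix is -ma, giving *tagolfavma*.

onahuze, tagolfavma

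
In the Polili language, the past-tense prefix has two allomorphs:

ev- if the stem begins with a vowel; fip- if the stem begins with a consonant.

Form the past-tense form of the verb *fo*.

fipfo

*fo* — first sound /f/ (a consonant) → fip- → *fipfo*.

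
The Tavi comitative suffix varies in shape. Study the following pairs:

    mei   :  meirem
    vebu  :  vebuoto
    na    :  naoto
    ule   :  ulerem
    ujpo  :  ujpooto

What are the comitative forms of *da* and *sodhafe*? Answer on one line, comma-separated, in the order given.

The alternation tracks the last vowel of the stem — -rem when the last vowel of the stem is a front vowel (*mei*, *ule*); -oto when the last vowel of the stem is a back vowel (*vebu*, *na*, *ujpo*).
*da*: last vowel = /a/, a back vowel → -oto → *daoto*.
The last vowel of *sodhafe* is /e/, which is a front vowel, so the suffix is -rem, giving *sodhaferem*.

daoto, sodhaferem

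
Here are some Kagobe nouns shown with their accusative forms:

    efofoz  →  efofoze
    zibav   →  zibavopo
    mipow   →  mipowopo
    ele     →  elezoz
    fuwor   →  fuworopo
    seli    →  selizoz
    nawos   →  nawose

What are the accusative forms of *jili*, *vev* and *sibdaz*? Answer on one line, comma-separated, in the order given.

The pattern is sibilance of the final sound: -e when the stem ends in a sibilant (*efofoz*, *nawos*); -opo when the stem ends in a non-sibilant consonant (*zibav*, *mipow*, *fuwor*); -zoz when the stem ends in a vowel (*ele*, *seli*).
Since the final sound of *jili* is /i/ (a vowel), it takes -zoz, giving *jilizoz*.
Since the final sound of *vev* is /v/ (a non-sibilant consonant), it takes -opo, giving *vevopo*.
*sibdaz* — final sound /z/ (a sibilant) → -e → *sibdaze*.

jilizoz, vevopo, sibdaze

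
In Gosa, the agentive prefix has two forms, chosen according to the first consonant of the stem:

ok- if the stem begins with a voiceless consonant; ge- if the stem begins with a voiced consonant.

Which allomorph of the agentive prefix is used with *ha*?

Since the first consonant of *ha* is /h/ (voiceless), it takes ok-.

ok-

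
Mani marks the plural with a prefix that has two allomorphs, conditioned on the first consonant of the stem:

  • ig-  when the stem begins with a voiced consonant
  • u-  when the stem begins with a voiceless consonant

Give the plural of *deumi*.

*deumi* — first consonant /d/ (voiced) → ig- → *igdeumi*.

igdeumi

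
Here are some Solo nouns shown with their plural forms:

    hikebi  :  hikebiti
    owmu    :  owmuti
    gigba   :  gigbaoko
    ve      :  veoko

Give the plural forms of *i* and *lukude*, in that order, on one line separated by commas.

iti, lukudeoko

Looking at the last vowel of each stem: -ti when the last vowel of the stem is a high vowel (*hikebi*, *owmu*); -oko when the last vowel of the stem is a non-high vowel (*gigba*, *ve*).
*i* — last vowel /i/ (a high vowel) → -ti → *iti*.
Since the last vowel of *lukude* is /e/ (a non-high vowel), it takes -oko, giving *lukudeoko*.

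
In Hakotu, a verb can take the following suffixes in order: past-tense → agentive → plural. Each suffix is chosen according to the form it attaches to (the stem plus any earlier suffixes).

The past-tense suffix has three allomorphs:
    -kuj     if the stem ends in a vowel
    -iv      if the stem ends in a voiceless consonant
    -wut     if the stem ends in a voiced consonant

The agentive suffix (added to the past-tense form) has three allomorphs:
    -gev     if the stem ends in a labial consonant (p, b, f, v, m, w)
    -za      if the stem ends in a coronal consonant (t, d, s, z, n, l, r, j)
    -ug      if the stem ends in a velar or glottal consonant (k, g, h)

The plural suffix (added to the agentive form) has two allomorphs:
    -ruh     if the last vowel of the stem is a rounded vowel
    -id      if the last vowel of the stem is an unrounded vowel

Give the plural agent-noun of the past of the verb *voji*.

The final sound of *voji* is /i/, which is a vowel, so the past-tense suffix is -kuj, giving *vojikuj*.
The final consonant of the past-tense form *vojikuj* is /j/, which is coronal, so the agentive suffix is -za, giving *vojikujza*.
The agentive form *vojikujza*: last vowel = /a/, an unrounded vowel → -id → *vojikujzaid*.

vojikujzaid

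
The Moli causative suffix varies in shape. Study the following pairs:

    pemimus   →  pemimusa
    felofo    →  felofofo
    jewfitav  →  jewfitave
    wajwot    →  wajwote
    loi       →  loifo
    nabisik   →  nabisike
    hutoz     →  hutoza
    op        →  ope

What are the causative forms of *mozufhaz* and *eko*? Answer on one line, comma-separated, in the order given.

mozufhaza, ekofo

The alternation tracks the final sound of the stem — -a when the stem ends in a sibilant (*pemimus*, *hutoz*); -e when the stem ends in a non-sibilant consonant (*jewfitav*, *wajwot*, *nabisik*, *op*); -fo when the stem ends in a vowel (*felofo*, *loi*).
*mozufhaz* — final sound /z/ (a sibilant) → -a → *mozufhaza*.
*eko* — final sound /o/ (a vowel) → -fo → *ekofo*.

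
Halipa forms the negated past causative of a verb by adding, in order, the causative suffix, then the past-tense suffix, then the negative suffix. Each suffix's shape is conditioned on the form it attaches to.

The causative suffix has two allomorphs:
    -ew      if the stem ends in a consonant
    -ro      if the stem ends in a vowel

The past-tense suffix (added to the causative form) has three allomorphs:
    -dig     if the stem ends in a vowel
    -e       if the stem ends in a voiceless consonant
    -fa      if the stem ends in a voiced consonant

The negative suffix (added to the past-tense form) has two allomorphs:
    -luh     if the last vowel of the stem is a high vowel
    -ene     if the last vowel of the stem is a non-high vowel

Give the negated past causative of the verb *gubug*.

*gubug* — final sound /g/ (a consonant) → -ew → *gubugew*.
Since the final sound of the causative form *gubugew* is /w/ (a voiced consonant), it takes -fa, giving *gubugewfa*.
The last vowel of the past-tense form *gubugewfa* is /a/, which is a non-high vowel, so the negative suffix is -ene, giving *gubugewfaene*.

gubugewfaene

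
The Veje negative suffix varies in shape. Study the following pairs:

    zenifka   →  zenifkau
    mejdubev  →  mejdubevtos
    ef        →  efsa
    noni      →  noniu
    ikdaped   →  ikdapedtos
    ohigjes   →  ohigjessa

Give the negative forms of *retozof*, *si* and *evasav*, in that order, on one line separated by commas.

Looking at the final sound of each stem: -sa when the stem ends in a voiceless consonant (*ef*, *ohigjes*); -tos when the stem ends in a voiced consonant (*mejdubev*, *ikdaped*); -u when the stem ends in a vowel (*zenifka*, *noni*).
*retozof*: final sound = /f/, a voiceless consonant → -sa → *retozofsa*.
*si*: final sound = /i/, a vowel → -u → *siu*.
Since the final sound of *evasav* is /v/ (a voiced consonant), it takes -tos, giving *evasavtos*.

retozofsa, siu, evasavtos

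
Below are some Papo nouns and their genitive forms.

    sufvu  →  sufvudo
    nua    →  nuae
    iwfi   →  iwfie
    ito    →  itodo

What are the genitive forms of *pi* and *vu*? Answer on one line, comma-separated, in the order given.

The alternation tracks the last vowel of the stem — -do when the last vowel of the stem is a rounded vowel (*sufvu*, *ito*); -e when the last vowel of the stem is an unrounded vowel (*nua*, *iwfi*).
*pi* — last vowel /i/ (an unrounded vowel) → -e → *pie*.
*vu* — last vowel /u/ (a rounded vowel) → -do → *vudo*.

pie, vudo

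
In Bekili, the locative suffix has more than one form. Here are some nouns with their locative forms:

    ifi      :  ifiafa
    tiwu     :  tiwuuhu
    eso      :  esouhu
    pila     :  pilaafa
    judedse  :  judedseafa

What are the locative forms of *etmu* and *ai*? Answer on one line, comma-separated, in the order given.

etmuuhu, aiafa

The alternation tracks the last vowel of the stem — -uhu when the last vowel of the stem is a rounded vowel (*tiwu*, *eso*); -afa when the last vowel of the stem is an unrounded vowel (*ifi*, *pila*, *judedse*).
The last vowel of *etmu* is /u/, which is a rounded vowel, so the suffix is -uhu, giving *etmuuhu*.
*ai*: last vowel = /i/, an unrounded vowel → -afa → *aiafa*.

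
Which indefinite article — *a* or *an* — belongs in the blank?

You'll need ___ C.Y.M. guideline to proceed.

a

The indefinite article is chosen by the initial *sound* of the following word, not its spelling.
The initialism *C.Y.M.* is read letter by letter; the first letter, C, is pronounced /siː/, which begins with a consonant sound.
So the article is *a*: You'll need a C.Y.M. guideline to proceed.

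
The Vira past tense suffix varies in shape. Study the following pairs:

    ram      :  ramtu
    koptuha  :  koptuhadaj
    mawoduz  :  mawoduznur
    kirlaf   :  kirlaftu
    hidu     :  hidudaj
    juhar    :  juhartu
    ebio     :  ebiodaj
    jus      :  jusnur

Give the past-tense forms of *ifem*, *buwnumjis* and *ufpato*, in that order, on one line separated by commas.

Looking at the final sound of each stem: -nur when the stem ends in a sibilant (*mawoduz*, *jus*); -tu when the stem ends in a non-sibilant consonant (*ram*, *kirlaf*, *juhar*); -daj when the stem ends in a vowel (*koptuha*, *hidu*, *ebio*).
*ifem*: final sound = /m/, a non-sibilant consonant → -tu → *ifemtu*.
The final sound of *buwnumjis* is /s/, which is a sibilant, so the suffix is -nur, giving *buwnumjisnur*.
Since the final sound of *ufpato* is /o/ (a vowel), it takes -daj, giving *ufpatodaj*.

ifemtu, buwnumjisnur, ufpatodaj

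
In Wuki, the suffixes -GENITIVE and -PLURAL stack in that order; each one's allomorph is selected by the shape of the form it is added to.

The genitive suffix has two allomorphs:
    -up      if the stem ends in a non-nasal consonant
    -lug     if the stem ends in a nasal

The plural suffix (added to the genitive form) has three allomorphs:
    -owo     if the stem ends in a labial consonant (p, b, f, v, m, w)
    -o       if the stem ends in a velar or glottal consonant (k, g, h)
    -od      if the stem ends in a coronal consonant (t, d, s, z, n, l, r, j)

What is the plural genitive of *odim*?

Since the final consonant of *odim* is /m/ (a nasal), it takes -lug, giving *odimlug*.
The genitive form *odimlug* — final consonant /g/ (velar/glottal) → -o → *odimlugo*.

odimlugo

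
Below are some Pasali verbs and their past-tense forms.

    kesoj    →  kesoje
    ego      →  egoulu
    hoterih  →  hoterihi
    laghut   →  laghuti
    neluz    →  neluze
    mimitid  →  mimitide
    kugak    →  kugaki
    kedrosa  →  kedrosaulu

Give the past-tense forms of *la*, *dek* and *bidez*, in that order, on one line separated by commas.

laulu, deki, bideze

The suffix is conditioned by the final sound: -i when the stem ends in a voiceless consonant (*hoterih*, *laghut*, *kugak*); -e when the stem ends in a voiced consonant (*kesoj*, *neluz*, *mimitid*); -ulu when the stem ends in a vowel (*ego*, *kedrosa*).
*la*: final sound = /a/, a vowel → -ulu → *laulu*.
Since the final sound of *dek* is /k/ (a voiceless consonant), it takes -i, giving *deki*.
*bidez* — final sound /z/ (a voiced consonant) → -e → *bideze*.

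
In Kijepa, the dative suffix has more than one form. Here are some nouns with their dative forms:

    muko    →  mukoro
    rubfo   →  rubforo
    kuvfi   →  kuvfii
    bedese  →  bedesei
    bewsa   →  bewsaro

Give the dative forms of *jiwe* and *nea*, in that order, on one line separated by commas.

The suffix is conditioned by the last vowel: -i when the last vowel of the stem is a front vowel (*kuvfi*, *bedese*); -ro when the last vowel of the stem is a back vowel (*muko*, *rubfo*, *bewsa*).
*jiwe*: last vowel = /e/, a front vowel → -i → *jiwei*.
*nea* — last vowel /a/ (a back vowel) → -ro → *nearo*.

jiwei, nearo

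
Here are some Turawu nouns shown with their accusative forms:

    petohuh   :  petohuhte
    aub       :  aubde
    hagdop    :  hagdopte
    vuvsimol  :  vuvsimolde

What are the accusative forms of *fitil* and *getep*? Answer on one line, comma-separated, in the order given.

The pattern is voicing of the final consonant: -te when the stem ends in a voiceless consonant (*petohuh*, *hagdop*); -de when the stem ends in a voiced consonant (*aub*, *vuvsimol*).
Since the final consonant of *fitil* is /l/ (voiced), it takes -de, giving *fitilde*.
Since the final consonant of *getep* is /p/ (voiceless), it takes -te, giving *getepte*.

fitilde, getepte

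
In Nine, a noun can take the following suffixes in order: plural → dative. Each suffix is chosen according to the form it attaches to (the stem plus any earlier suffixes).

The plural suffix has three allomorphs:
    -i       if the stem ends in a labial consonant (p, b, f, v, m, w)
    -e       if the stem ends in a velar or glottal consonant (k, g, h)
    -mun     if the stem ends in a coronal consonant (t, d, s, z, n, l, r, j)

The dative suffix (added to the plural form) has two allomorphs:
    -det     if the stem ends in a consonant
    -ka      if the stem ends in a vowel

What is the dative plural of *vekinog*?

*vekinog*: final consonant = /g/, velar/glottal → -e → *vekinoge*.
Since the final sound of the plural form *vekinoge* is /e/ (a vowel), it takes -ka, giving *vekinogeka*.

vekinogeka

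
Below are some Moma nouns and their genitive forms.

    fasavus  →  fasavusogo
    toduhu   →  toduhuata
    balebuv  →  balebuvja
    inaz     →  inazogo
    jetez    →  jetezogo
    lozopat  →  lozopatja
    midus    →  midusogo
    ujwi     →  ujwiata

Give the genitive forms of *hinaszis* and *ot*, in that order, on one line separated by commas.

hinaszisogo, otja

The alternation tracks the final sound of the stem — -ogo when the stem ends in a sibilant (*fasavus*, *inaz*, *jetez*, *midus*); -ja when the stem ends in a non-sibilant consonant (*balebuv*, *lozopat*); -ata when the stem ends in a vowel (*toduhu*, *ujwi*).
*hinaszis* — final sound /s/ (a sibilant) → -ogo → *hinaszisogo*.
Since the final sound of *ot* is /t/ (a non-sibilant consonant), it takes -ja, giving *otja*.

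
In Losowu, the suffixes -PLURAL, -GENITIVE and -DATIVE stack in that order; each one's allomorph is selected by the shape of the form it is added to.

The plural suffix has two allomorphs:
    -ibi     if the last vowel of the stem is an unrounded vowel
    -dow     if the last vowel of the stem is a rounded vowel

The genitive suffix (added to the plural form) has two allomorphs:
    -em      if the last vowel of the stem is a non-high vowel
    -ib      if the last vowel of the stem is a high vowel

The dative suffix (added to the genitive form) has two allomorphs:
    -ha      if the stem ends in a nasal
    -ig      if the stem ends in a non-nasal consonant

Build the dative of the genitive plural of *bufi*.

*bufi* — last vowel /i/ (an unrounded vowel) → -ibi → *bufiibi*.
The plural form *bufiibi* — last vowel /i/ (a high vowel) → -ib → *bufiibiib*.
The genitive form *bufiibiib* — final consonant /b/ (non-nasal) → -ig → *bufiibiibig*.

bufiibiibig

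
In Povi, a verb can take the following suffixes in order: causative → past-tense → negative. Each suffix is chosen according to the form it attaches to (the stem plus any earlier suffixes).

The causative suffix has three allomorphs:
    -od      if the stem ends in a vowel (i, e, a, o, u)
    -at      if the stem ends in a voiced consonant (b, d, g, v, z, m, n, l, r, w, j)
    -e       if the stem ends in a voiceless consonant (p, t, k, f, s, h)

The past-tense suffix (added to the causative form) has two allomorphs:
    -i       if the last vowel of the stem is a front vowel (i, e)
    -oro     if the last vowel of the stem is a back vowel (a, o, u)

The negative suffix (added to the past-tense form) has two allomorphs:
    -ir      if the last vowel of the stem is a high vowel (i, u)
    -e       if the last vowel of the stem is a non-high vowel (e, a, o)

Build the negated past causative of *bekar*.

bekaratoroe

Since the final sound of *bekar* is /r/ (a voiced consonant), it takes -at, giving *bekarat*.
Since the last vowel of the causative form *bekarat* is /a/ (a back vowel), it takes -oro, giving *bekaratoro*.
The last vowel of the past-tense form *bekaratoro* is /o/, which is a non-high vowel, so the negative suffix is -e, giving *bekaratoroe*.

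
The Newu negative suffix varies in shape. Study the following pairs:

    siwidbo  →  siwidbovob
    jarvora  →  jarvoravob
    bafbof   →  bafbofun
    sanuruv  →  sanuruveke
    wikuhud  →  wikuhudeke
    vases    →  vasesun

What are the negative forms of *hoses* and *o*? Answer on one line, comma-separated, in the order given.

hosesun, ovob

The pattern is voicing of the final sound: -un when the stem ends in a voiceless consonant (*bafbof*, *vases*); -eke when the stem ends in a voiced consonant (*sanuruv*, *wikuhud*); -vob when the stem ends in a vowel (*siwidbo*, *jarvora*).
The final sound of *hoses* is /s/, which is a voiceless consonant, so the suffix is -un, giving *hosesun*.
The final sound of *o* is /o/, which is a vowel, so the suffix is -vob, giving *ovob*.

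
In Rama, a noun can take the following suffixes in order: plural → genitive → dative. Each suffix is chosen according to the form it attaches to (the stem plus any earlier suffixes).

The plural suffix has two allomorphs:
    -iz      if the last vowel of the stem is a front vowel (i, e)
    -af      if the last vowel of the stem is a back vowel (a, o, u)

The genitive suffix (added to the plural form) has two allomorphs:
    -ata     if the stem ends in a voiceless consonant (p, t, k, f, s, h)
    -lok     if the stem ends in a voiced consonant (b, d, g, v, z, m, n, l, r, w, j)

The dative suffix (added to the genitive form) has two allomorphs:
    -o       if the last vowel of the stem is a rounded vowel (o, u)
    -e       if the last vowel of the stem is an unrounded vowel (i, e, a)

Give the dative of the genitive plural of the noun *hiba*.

*hiba*: last vowel = /a/, a back vowel → -af → *hibaaf*.
The final consonant of the plural form *hibaaf* is /f/, which is voiceless, so the genitive suffix is -ata, giving *hibaafata*.
The genitive form *hibaafata* — last vowel /a/ (an unrounded vowel) → -e → *hibaafatae*.

hibaafatae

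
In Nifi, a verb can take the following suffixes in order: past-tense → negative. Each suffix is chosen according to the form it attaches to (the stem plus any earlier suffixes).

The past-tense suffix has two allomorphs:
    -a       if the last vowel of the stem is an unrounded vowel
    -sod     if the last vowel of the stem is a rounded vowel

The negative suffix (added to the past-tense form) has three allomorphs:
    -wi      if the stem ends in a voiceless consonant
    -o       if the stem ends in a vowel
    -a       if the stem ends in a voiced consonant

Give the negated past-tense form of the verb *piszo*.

piszosoda

*piszo* — last vowel /o/ (a rounded vowel) → -sod → *piszosod*.
The past-tense form *piszosod*: final sound = /d/, a voiced consonant → -a → *piszosoda*.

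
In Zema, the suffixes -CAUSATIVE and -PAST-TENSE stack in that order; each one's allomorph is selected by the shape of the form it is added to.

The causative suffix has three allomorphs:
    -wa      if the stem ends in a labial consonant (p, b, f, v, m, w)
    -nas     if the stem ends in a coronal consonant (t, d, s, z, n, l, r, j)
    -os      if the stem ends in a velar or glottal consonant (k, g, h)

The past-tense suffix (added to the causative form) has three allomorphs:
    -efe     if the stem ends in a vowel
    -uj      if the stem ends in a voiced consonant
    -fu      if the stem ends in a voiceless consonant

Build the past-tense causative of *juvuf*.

juvufwaefe

*juvuf*: final consonant = /f/, labial → -wa → *juvufwa*.
The causative form *juvufwa* — final sound /a/ (a vowel) → -efe → *juvufwaefe*.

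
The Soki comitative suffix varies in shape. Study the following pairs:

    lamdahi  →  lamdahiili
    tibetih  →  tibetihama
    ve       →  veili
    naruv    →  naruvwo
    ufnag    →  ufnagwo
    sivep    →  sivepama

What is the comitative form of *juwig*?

juwigwo

The pattern is voicing of the final sound: -ama when the stem ends in a voiceless consonant (*tibetih*, *sivep*); -wo when the stem ends in a voiced consonant (*naruv*, *ufnag*); -ili when the stem ends in a vowel (*lamdahi*, *ve*).
Since the final sound of *juwig* is /g/ (a voiced consonant), it takes -wo, giving *juwigwo*.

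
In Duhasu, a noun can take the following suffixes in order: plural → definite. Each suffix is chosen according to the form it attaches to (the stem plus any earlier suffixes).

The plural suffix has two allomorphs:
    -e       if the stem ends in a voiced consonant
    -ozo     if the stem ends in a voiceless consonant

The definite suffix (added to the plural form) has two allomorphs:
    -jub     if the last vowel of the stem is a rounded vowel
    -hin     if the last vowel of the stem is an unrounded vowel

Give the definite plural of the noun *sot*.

*sot* — final consonant /t/ (voiceless) → -ozo → *sotozo*.
The plural form *sotozo*: last vowel = /o/, a rounded vowel → -jub → *sotozojub*.

sotozojub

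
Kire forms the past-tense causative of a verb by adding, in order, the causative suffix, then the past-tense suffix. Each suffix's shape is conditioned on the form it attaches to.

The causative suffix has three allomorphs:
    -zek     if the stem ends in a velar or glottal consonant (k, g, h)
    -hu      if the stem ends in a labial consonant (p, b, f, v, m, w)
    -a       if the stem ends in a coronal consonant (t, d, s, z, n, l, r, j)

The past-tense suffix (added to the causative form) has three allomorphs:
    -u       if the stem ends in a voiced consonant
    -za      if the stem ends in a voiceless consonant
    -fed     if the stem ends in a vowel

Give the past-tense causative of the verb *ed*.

edafed

Since the final consonant of *ed* is /d/ (coronal), it takes -a, giving *eda*.
The causative form *eda*: final sound = /a/, a vowel → -fed → *edafed*.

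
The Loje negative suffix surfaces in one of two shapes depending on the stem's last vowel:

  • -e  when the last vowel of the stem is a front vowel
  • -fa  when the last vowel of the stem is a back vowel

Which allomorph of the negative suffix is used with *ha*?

-fa

Since the last vowel of *ha* is /a/ (a back vowel), it takes -fa.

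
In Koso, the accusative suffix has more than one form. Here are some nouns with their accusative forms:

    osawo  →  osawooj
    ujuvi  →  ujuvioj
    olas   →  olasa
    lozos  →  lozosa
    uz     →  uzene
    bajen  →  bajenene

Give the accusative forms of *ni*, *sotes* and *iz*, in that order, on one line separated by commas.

nioj, sotesa, izene

Looking at the final sound of each stem: -a when the stem ends in a voiceless consonant (*olas*, *lozos*); -ene when the stem ends in a voiced consonant (*uz*, *bajen*); -oj when the stem ends in a vowel (*osawo*, *ujuvi*).
Since the final sound of *ni* is /i/ (a vowel), it takes -oj, giving *nioj*.
Since the final sound of *sotes* is /s/ (a voiceless consonant), it takes -a, giving *sotesa*.
*iz* — final sound /z/ (a voiced consonant) → -ene → *izene*.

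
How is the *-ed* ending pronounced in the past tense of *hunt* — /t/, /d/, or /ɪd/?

/ɪd/

The stem *hunt* ends in /t/ or /d/.
The -ed suffix is realized as /ɪd/ after /t, d/; as /t/ after other voiceless consonants; and as /d/ after other voiced sounds.
So -ed on *hunt* is pronounced /ɪd/.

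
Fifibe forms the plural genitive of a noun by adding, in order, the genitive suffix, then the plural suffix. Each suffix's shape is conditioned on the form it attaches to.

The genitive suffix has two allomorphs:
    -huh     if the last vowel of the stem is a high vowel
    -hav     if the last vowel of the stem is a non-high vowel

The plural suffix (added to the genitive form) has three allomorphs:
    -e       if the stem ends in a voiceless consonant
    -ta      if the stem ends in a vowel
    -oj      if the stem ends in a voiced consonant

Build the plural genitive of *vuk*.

vukhuhe

Since the last vowel of *vuk* is /u/ (a high vowel), it takes -huh, giving *vukhuh*.
The genitive form *vukhuh*: final sound = /h/, a voiceless consonant → -e → *vukhuhe*.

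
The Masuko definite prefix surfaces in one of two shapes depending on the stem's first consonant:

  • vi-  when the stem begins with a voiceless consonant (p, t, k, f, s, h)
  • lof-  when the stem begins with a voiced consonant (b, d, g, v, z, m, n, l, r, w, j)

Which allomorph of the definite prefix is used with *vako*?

The first consonant of *vako* is /v/, which is voiced, so the prefix is lof-.

lof-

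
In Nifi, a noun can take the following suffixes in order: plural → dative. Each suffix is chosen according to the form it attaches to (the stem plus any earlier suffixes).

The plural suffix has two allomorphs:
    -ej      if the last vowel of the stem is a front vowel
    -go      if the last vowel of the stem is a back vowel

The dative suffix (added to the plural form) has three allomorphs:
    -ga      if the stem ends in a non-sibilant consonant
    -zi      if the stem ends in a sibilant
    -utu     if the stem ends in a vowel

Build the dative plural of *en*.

Since the last vowel of *en* is /e/ (a front vowel), it takes -ej, giving *enej*.
The plural form *enej* — final sound /j/ (a non-sibilant consonant) → -ga → *enejga*.

enejga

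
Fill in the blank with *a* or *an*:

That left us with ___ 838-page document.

an

The indefinite article is chosen by the initial *sound* of the following word, not its spelling.
The number *838* is spoken "eight hundred …", beginning with /eɪt/ — a vowel sound.
So the article is *an*: That left us with an 838-page document.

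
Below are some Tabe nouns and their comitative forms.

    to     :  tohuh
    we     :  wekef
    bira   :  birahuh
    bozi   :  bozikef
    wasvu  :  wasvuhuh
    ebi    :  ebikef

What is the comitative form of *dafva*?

Looking at the last vowel of each stem: -kef when the last vowel of the stem is a front vowel (*we*, *bozi*, *ebi*); -huh when the last vowel of the stem is a back vowel (*to*, *bira*, *wasvu*).
*dafva*: last vowel = /a/, a back vowel → -huh → *dafvahuh*.

dafvahuh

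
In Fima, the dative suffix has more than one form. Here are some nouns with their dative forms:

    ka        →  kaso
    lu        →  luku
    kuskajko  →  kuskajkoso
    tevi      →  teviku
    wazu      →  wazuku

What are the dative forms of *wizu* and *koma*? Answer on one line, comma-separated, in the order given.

wizuku, komaso

The suffix is conditioned by the last vowel: -ku when the last vowel of the stem is a high vowel (*lu*, *tevi*, *wazu*); -so when the last vowel of the stem is a non-high vowel (*ka*, *kuskajko*).
*wizu* — last vowel /u/ (a high vowel) → -ku → *wizuku*.
*koma*: last vowel = /a/, a non-high vowel → -so → *komaso*.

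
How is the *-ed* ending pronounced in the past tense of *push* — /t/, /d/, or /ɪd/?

The stem *push* ends in a voiceless consonant other than /t/.
The -ed suffix is realized as /ɪd/ after /t, d/; as /t/ after other voiceless consonants; and as /d/ after other voiced sounds.
So -ed on *push* is pronounced /t/.

/t/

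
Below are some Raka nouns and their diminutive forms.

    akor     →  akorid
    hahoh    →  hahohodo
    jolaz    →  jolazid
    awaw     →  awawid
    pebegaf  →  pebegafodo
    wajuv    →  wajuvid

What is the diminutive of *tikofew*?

tikofewid

The alternation tracks the final consonant of the stem — -odo when the stem ends in a voiceless consonant (*hahoh*, *pebegaf*); -id when the stem ends in a voiced consonant (*akor*, *jolaz*, *awaw*, *wajuv*).
Since the final consonant of *tikofew* is /w/ (voiced), it takes -id, giving *tikofewid*.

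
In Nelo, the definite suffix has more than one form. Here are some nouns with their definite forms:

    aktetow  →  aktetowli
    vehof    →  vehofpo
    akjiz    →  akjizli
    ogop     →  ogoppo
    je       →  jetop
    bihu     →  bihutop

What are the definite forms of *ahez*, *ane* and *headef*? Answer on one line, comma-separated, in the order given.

ahezli, anetop, headefpo

The alternation tracks the final sound of the stem — -po when the stem ends in a voiceless consonant (*vehof*, *ogop*); -li when the stem ends in a voiced consonant (*aktetow*, *akjiz*); -top when the stem ends in a vowel (*je*, *bihu*).
*ahez* — final sound /z/ (a voiced consonant) → -li → *ahezli*.
*ane*: final sound = /e/, a vowel → -top → *anetop*.
The final sound of *headef* is /f/, which is a voiceless consonant, so the suffix is -po, giving *headefpo*.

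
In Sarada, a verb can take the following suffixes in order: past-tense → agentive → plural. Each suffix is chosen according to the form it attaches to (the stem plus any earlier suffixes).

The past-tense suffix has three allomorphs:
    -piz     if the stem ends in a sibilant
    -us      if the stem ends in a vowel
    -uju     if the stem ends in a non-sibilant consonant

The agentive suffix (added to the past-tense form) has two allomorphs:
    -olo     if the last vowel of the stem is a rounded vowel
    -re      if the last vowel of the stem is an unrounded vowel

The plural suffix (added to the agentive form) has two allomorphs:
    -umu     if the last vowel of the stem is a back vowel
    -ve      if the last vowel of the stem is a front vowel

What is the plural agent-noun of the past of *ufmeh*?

*ufmeh* — final sound /h/ (a non-sibilant consonant) → -uju → *ufmehuju*.
Since the last vowel of the past-tense form *ufmehuju* is /u/ (a rounded vowel), it takes -olo, giving *ufmehujuolo*.
The agentive form *ufmehujuolo* — last vowel /o/ (a back vowel) → -umu → *ufmehujuoloumu*.

ufmehujuoloumu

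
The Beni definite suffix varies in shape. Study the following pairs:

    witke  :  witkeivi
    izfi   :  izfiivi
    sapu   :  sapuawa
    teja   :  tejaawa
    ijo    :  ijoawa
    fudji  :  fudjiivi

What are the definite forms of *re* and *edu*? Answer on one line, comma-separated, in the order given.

The alternation tracks the last vowel of the stem — -ivi when the last vowel of the stem is a front vowel (*witke*, *izfi*, *fudji*); -awa when the last vowel of the stem is a back vowel (*sapu*, *teja*, *ijo*).
The last vowel of *re* is /e/, which is a front vowel, so the suffix is -ivi, giving *reivi*.
*edu* — last vowel /u/ (a back vowel) → -awa → *eduawa*.

reivi, eduawa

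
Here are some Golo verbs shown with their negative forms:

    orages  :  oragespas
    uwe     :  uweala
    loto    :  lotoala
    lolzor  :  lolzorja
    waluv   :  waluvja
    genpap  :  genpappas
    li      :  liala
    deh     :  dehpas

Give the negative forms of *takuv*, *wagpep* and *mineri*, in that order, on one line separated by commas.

takuvja, wagpeppas, mineriala

The alternation tracks the final sound of the stem — -pas when the stem ends in a voiceless consonant (*orages*, *genpap*, *deh*); -ja when the stem ends in a voiced consonant (*lolzor*, *waluv*); -ala when the stem ends in a vowel (*uwe*, *loto*, *li*).
*takuv*: final sound = /v/, a voiced consonant → -ja → *takuvja*.
*wagpep* — final sound /p/ (a voiceless consonant) → -pas → *wagpeppas*.
Since the final sound of *mineri* is /i/ (a vowel), it takes -ala, giving *mineriala*.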